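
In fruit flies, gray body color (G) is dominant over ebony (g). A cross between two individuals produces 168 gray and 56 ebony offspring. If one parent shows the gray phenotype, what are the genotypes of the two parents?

Observed offspring: 168 gray, 56 ebony
The observed ratio simplifies to 3:1. Ebony (gg) offspring appear, so each parent must contribute one g allele. The parent stated to show gray carries G, so it is Gg. The other parent is then either Gg or gg: Gg × gg would give a 1:1 split, whereas Gg × Gg gives 3:1 — matching the data. So both parents are heterozygous (Gg × Gg).
Parent genotypes: Gg × Gg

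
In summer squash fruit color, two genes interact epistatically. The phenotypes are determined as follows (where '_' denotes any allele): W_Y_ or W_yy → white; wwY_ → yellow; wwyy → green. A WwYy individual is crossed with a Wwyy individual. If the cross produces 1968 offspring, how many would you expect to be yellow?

Cross: WwYy × Wwyy — consider each gene separately:
W gene: Ww × Ww → 1 WW, 2 Ww, 1 ww → 3 W_ : 1 ww (out of 4)
Y gene: Yy × yy → 2 Yy, 2 yy → 2 Y_ : 2 yy (out of 4)
Genotype classes (out of 4 × 4 = 16): W_Y_ = 3×2 = 6; W_yy = 3×2 = 6; wwY_ = 1×2 = 2; wwyy = 1×2 = 2
Apply the phenotype rules: W_Y_ (6) + W_yy (6) → white; wwY_ (2) → yellow; wwyy (2) → green
Phenotype counts (out of 16): 12 white, 2 yellow, 2 green
yellow: 2 out of 16 → fraction 1/8
Expected count = 1/8 × 1968 = 246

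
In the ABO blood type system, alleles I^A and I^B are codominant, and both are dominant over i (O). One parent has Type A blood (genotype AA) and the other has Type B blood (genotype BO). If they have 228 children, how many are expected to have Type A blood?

Cross: AA × BO
Possible offspring genotypes: 2 AB, 2 AO
Blood type counts: 2 Type AB, 2 Type A
Probability of Type A: 2/4 = 1/2
Expected count = 1/2 × 228 = 114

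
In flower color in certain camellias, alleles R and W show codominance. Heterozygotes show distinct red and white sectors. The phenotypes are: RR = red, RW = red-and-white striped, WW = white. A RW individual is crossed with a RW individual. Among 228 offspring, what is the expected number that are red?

Punnett square for RW × RW:
Offspring genotypes: 1 RR, 2 RW, 1 WW
Phenotype counts: 1 red, 2 red-and-white striped, 1 white
red: 1 out of 4 → fraction 1/4
Expected count = 1/4 × 228 = 57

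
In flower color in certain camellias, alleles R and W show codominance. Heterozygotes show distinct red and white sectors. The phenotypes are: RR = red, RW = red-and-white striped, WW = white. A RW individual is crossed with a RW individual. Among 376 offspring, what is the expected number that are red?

Punnett square for RW × RW:
Offspring genotypes: 1 RR, 2 RW, 1 WW
Phenotype counts: 1 red, 2 red-and-white striped, 1 white
red: 1 out of 4 → fraction 1/4
Expected count = 1/4 × 376 = 94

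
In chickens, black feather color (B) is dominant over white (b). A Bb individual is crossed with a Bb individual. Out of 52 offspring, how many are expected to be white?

Punnett square for Bb × Bb:
Offspring genotypes: 1 BB, 2 Bb, 1 bb
black: 3, white: 1
white: 1 out of 4 → fraction 1/4
Expected count = 1/4 × 52 = 13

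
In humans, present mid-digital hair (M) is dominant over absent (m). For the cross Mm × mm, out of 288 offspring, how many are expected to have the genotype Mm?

Punnett square for Mm × mm:
Offspring genotypes: 2 Mm, 2 mm
Total offspring: 4
Count with target: 2
Probability: 2/4 = 1/2
Expected count = 1/2 × 288 = 144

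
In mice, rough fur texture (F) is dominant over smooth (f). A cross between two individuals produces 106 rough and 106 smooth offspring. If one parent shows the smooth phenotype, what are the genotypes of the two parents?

Observed offspring: 106 rough, 106 smooth
The observed ratio simplifies to 1:1. One parent shows smooth, so its genotype must be ff. A 1:1 offspring split requires the other parent to be heterozygous (Ff).
Parent genotypes: ff × Ff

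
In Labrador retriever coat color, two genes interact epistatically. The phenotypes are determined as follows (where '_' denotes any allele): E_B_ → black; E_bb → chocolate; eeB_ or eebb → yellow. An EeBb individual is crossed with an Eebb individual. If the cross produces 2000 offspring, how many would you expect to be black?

Cross: EeBb × Eebb — consider each gene separately:
E gene: Ee × Ee → 1 EE, 2 Ee, 1 ee → 3 E_ : 1 ee (out of 4)
B gene: Bb × bb → 2 Bb, 2 bb → 2 B_ : 2 bb (out of 4)
Genotype classes (out of 4 × 4 = 16): E_B_ = 3×2 = 6; E_bb = 3×2 = 6; eeB_ = 1×2 = 2; eebb = 1×2 = 2
Apply the phenotype rules: E_B_ (6) → black; E_bb (6) → chocolate; eeB_ (2) + eebb (2) → yellow
Phenotype counts (out of 16): 6 black, 6 chocolate, 4 yellow
black: 6 out of 16 → fraction 3/8
Expected count = 3/8 × 2000 = 750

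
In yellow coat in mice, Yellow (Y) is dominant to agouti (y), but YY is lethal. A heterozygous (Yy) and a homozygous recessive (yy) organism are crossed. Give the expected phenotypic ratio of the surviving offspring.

Cross: Yy × yy
Punnett square offspring (before lethality): 2 Yy, 2 yy
No YY offspring are produced in this cross.
Ratio: 1 yellow : 1 agouti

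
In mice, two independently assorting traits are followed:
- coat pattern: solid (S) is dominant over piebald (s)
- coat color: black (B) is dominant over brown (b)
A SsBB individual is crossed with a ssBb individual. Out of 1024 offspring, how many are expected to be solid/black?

Dihybrid cross SsBB × ssBb — consider each gene separately:
coat pattern: Ss × ss → 2 Ss, 2 ss → 2 S_ : 2 ss (out of 4)
coat color: BB × Bb → 2 BB, 2 Bb → 4 B_ (out of 4)
Combine (counts out of 4 × 4 = 16): solid/black (S_B_) = 2×4 = 8; piebald/black (ssB_) = 2×4 = 8
Phenotype counts (out of 16): 8 solid/black, 8 piebald/black
solid/black: 8 out of 16 → fraction 1/2
Expected count = 1/2 × 1024 = 512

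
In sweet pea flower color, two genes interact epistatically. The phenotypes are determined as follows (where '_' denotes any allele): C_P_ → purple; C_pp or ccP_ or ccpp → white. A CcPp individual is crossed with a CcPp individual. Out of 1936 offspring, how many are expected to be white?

Cross: CcPp × CcPp — consider each gene separately:
C gene: Cc × Cc → 1 CC, 2 Cc, 1 cc → 3 C_ : 1 cc (out of 4)
P gene: Pp × Pp → 1 PP, 2 Pp, 1 pp → 3 P_ : 1 pp (out of 4)
Genotype classes (out of 4 × 4 = 16): C_P_ = 3×3 = 9; C_pp = 3×1 = 3; ccP_ = 1×3 = 3; ccpp = 1×1 = 1
Apply the phenotype rules: C_P_ (9) → purple; C_pp (3) + ccP_ (3) + ccpp (1) → white
Phenotype counts (out of 16): 9 purple, 7 white
white: 7 out of 16 → fraction 7/16
Expected count = 7/16 × 1936 = 847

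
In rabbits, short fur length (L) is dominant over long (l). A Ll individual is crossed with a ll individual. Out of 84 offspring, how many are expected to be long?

Punnett square for Ll × ll:
Offspring genotypes: 2 Ll, 2 ll
short: 2, long: 2
long: 2 out of 4 → fraction 1/2
Expected count = 1/2 × 84 = 42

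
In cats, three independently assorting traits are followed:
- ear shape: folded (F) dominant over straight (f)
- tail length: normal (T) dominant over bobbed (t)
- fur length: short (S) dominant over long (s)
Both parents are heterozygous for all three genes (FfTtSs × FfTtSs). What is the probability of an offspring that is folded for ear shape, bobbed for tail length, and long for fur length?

Trihybrid cross: FfTtSs × FfTtSs
Each trait segregates independently with a 3:1 phenotypic ratio, so each gene contributes 3/4 (dominant) or 1/4 (recessive).
Target: folded (ear shape), bobbed (tail length), long (fur length)
Probability = product of independent per-trait probabilities
= 3/4 × 1/4 × 1/4 = 3/64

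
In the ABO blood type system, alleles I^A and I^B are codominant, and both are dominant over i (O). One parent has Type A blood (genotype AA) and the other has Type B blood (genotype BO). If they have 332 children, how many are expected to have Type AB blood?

Cross: AA × BO
Possible offspring genotypes: 2 AB, 2 AO
Blood type counts: 2 Type AB, 2 Type A
Probability of Type AB: 2/4 = 1/2
Expected count = 1/2 × 332 = 166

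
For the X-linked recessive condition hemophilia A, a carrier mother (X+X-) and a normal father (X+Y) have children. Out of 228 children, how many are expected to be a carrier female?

Cross: X+X- × X+Y
Offspring: 1 X+X+, 1 X+Y, 1 X+X-, 1 X-Y
Probability of a carrier female: 1/4
Expected count = 1/4 × 228 = 57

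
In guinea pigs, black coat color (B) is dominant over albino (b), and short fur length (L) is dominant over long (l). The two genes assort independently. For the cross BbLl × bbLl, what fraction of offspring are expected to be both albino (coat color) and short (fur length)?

Dihybrid cross BbLl × bbLl — consider each gene separately:
coat color: Bb × bb → 2 Bb, 2 bb → 2 B_ : 2 bb (out of 4)
fur length: Ll × Ll → 1 LL, 2 Ll, 1 ll → 3 L_ : 1 ll (out of 4)
Looking for: albino (bb) and short (L_)
P(albino) = 2/4, P(short) = 3/4
P(both) = 2/4 × 3/4 = 6/16 = 3/8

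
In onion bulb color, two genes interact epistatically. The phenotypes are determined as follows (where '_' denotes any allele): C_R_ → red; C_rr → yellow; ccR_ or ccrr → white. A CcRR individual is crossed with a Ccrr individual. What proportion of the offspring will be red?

Cross: CcRR × Ccrr — consider each gene separately:
C gene: Cc × Cc → 1 CC, 2 Cc, 1 cc → 3 C_ : 1 cc (out of 4)
R gene: RR × rr → 4 Rr → 4 R_ (out of 4)
Genotype classes (out of 4 × 4 = 16): C_R_ = 3×4 = 12; ccR_ = 1×4 = 4
Apply the phenotype rules: C_R_ (12) → red; ccR_ (4) → white
Phenotype counts (out of 16): 12 red, 4 white
red: 12 out of 16
Probability: 12/16 = 3/4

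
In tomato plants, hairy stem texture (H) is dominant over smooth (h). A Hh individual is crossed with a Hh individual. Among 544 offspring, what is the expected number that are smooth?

Punnett square for Hh × Hh:
Offspring genotypes: 1 HH, 2 Hh, 1 hh
hairy: 3, smooth: 1
smooth: 1 out of 4 → fraction 1/4
Expected count = 1/4 × 544 = 136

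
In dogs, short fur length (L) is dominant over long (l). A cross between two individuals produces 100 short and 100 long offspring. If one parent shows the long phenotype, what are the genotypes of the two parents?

Observed offspring: 100 short, 100 long
The observed ratio simplifies to 1:1. One parent shows long, so its genotype must be ll. A 1:1 offspring split requires the other parent to be heterozygous (Ll).
Parent genotypes: ll × Ll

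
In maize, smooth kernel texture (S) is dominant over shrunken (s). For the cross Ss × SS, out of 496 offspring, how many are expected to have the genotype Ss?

Punnett square for Ss × SS:
Offspring genotypes: 2 SS, 2 Ss
Total offspring: 4
Count with target: 2
Probability: 2/4 = 1/2
Expected count = 1/2 × 496 = 248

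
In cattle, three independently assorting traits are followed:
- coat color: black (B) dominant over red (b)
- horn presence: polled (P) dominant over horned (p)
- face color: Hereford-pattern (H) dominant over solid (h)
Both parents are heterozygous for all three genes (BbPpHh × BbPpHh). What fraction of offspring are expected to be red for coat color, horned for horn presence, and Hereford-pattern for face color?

Trihybrid cross: BbPpHh × BbPpHh
Each trait segregates independently with a 3:1 phenotypic ratio, so each gene contributes 3/4 (dominant) or 1/4 (recessive).
Target: red (coat color), horned (horn presence), Hereford-pattern (face color)
Probability = product of independent per-trait probabilities
= 1/4 × 1/4 × 3/4 = 3/64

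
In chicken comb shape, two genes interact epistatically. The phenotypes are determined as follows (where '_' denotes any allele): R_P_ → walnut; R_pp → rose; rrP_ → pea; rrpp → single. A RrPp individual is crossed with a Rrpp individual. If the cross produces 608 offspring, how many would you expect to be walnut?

Cross: RrPp × Rrpp — consider each gene separately:
R gene: Rr × Rr → 1 RR, 2 Rr, 1 rr → 3 R_ : 1 rr (out of 4)
P gene: Pp × pp → 2 Pp, 2 pp → 2 P_ : 2 pp (out of 4)
Genotype classes (out of 4 × 4 = 16): R_P_ = 3×2 = 6; R_pp = 3×2 = 6; rrP_ = 1×2 = 2; rrpp = 1×2 = 2
Apply the phenotype rules: R_P_ (6) → walnut; R_pp (6) → rose; rrP_ (2) → pea; rrpp (2) → single
Phenotype counts (out of 16): 6 walnut, 6 rose, 2 pea, 2 single
walnut: 6 out of 16 → fraction 3/8
Expected count = 3/8 × 608 = 228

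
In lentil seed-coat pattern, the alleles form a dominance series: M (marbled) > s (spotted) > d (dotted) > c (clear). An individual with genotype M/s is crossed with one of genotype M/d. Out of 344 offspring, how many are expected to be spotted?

Cross: M/s × M/d
Allele dominance: M > s > d > c
Offspring genotypes: 1 M/M, 1 M/d, 1 M/s, 1 s/d
Phenotype counts: 3 marbled, 1 spotted
spotted: 1 out of 4 → fraction 1/4
Expected count = 1/4 × 344 = 86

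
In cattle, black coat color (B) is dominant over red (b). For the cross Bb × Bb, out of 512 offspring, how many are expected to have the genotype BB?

Punnett square for Bb × Bb:
Offspring genotypes: 1 BB, 2 Bb, 1 bb
Total offspring: 4
Count with target: 1
Probability: 1/4
Expected count = 1/4 × 512 = 128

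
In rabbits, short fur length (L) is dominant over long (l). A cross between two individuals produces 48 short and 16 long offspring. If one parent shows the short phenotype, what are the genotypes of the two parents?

Observed offspring: 48 short, 16 long
The observed ratio simplifies to 3:1. Long (ll) offspring appear, so each parent must contribute one l allele. The parent stated to show short carries L, so it is Ll. The other parent is then either Ll or ll: Ll × ll would give a 1:1 split, whereas Ll × Ll gives 3:1 — matching the data. So both parents are heterozygous (Ll × Ll).
Parent genotypes: Ll × Ll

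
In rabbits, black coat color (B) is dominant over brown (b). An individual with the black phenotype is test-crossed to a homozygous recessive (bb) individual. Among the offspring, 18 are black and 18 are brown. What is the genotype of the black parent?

Test cross: ? × bb
Offspring: 18 black, 18 brown — approximately 1:1.
A 1:1 ratio in a test cross indicates the unknown parent is heterozygous (Bb).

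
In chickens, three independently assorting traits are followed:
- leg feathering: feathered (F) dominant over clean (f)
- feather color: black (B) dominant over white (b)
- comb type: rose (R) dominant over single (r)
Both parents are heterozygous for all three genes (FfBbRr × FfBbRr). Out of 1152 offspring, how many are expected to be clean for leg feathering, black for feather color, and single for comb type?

Trihybrid cross: FfBbRr × FfBbRr
Each trait segregates independently with a 3:1 phenotypic ratio, so each gene contributes 3/4 (dominant) or 1/4 (recessive).
Target: clean (leg feathering), black (feather color), single (comb type)
Probability = product of independent per-trait probabilities
= 1/4 × 3/4 × 1/4 = 3/64
Expected count = 3/64 × 1152 = 54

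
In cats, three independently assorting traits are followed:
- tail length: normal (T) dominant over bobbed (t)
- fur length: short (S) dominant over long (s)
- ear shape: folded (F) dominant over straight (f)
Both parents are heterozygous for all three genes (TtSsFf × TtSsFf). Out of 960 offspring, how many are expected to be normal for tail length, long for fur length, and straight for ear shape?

Trihybrid cross: TtSsFf × TtSsFf
Each trait segregates independently with a 3:1 phenotypic ratio, so each gene contributes 3/4 (dominant) or 1/4 (recessive).
Target: normal (tail length), long (fur length), straight (ear shape)
Probability = product of independent per-trait probabilities
= 3/4 × 1/4 × 1/4 = 3/64
Expected count = 3/64 × 960 = 45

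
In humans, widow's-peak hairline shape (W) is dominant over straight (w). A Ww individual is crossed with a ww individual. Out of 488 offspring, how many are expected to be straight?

Punnett square for Ww × ww:
Offspring genotypes: 2 Ww, 2 ww
widow's-peak: 2, straight: 2
straight: 2 out of 4 → fraction 1/2
Expected count = 1/2 × 488 = 244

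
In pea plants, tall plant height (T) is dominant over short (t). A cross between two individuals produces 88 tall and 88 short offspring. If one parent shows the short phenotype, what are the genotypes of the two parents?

Observed offspring: 88 tall, 88 short
The observed ratio simplifies to 1:1. One parent shows short, so its genotype must be tt. A 1:1 offspring split requires the other parent to be heterozygous (Tt).
Parent genotypes: tt × Tt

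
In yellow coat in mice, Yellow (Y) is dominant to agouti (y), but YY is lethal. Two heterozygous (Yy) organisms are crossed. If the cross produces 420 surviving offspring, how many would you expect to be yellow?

Cross: Yy × Yy
Punnett square offspring (before lethality): 1 YY, 2 Yy, 1 yy
The YY genotype is lethal (embryos die); surviving offspring: 2 Yy, 1 yy
yellow: 2 out of 3 → fraction 2/3
Expected count = 2/3 × 420 = 280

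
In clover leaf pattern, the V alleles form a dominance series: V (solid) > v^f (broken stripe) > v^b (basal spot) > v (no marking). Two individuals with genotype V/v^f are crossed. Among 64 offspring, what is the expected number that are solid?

Cross: V/v^f × V/v^f
Allele dominance: V > v^f > v^b > v
Offspring genotypes: 1 V/V, 2 V/v^f, 1 v^f/v^f
Phenotype counts: 3 solid, 1 broken stripe
solid: 3 out of 4 → fraction 3/4
Expected count = 3/4 × 64 = 48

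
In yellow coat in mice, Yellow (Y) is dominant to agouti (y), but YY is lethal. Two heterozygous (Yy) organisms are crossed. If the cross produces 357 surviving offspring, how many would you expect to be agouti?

Cross: Yy × Yy
Punnett square offspring (before lethality): 1 YY, 2 Yy, 1 yy
The YY genotype is lethal (embryos die); surviving offspring: 2 Yy, 1 yy
agouti: 1 out of 3 → fraction 1/3
Expected count = 1/3 × 357 = 119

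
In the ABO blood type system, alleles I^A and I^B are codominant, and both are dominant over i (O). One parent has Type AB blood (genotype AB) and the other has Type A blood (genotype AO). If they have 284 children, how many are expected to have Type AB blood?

Cross: AB × AO
Possible offspring genotypes: 1 AA, 1 AO, 1 AB, 1 BO
Blood type counts: 2 Type A, 1 Type AB, 1 Type B
Probability of Type AB: 1/4
Expected count = 1/4 × 284 = 71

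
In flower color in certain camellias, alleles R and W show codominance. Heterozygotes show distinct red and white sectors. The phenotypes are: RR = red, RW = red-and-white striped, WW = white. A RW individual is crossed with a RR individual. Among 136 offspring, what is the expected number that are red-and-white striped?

Punnett square for RW × RR:
Offspring genotypes: 2 RR, 2 RW
Phenotype counts: 2 red, 2 red-and-white striped
red-and-white striped: 2 out of 4 → fraction 1/2
Expected count = 1/2 × 136 = 68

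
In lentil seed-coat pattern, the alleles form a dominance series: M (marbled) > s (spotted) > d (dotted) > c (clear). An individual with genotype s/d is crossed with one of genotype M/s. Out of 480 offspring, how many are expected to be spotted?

Cross: s/d × M/s
Allele dominance: M > s > d > c
Offspring genotypes: 1 M/s, 1 s/s, 1 M/d, 1 s/d
Phenotype counts: 2 marbled, 2 spotted
spotted: 2 out of 4 → fraction 1/2
Expected count = 1/2 × 480 = 240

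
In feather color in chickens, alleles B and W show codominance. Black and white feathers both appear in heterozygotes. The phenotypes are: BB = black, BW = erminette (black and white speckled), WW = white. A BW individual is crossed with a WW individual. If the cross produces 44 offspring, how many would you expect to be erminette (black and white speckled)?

Punnett square for BW × WW:
Offspring genotypes: 2 BW, 2 WW
Phenotype counts: 2 erminette (black and white speckled), 2 white
erminette (black and white speckled): 2 out of 4 → fraction 1/2
Expected count = 1/2 × 44 = 22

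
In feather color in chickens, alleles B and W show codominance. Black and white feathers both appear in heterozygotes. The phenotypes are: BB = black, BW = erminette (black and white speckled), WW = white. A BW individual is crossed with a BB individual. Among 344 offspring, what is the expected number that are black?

Punnett square for BW × BB:
Offspring genotypes: 2 BB, 2 BW
Phenotype counts: 2 black, 2 erminette (black and white speckled)
black: 2 out of 4 → fraction 1/2
Expected count = 1/2 × 344 = 172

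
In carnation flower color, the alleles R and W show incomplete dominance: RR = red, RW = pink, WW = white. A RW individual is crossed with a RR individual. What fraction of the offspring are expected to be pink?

Punnett square for RW × RR:
Offspring genotypes: 2 RR, 2 RW
Phenotype counts: 2 red, 2 pink
pink: 2 out of 4
Probability: 2/4 = 1/2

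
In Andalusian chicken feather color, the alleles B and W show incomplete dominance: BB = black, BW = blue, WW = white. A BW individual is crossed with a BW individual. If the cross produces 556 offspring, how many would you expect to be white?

Punnett square for BW × BW:
Offspring genotypes: 1 BB, 2 BW, 1 WW
Phenotype counts: 1 black, 2 blue, 1 white
white: 1 out of 4 → fraction 1/4
Expected count = 1/4 × 556 = 139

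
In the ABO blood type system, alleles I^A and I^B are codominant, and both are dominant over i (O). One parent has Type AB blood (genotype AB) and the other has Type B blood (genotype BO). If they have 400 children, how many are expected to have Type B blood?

Cross: AB × BO
Possible offspring genotypes: 1 AB, 1 AO, 1 BB, 1 BO
Blood type counts: 1 Type AB, 1 Type A, 2 Type B
Probability of Type B: 2/4 = 1/2
Expected count = 1/2 × 400 = 200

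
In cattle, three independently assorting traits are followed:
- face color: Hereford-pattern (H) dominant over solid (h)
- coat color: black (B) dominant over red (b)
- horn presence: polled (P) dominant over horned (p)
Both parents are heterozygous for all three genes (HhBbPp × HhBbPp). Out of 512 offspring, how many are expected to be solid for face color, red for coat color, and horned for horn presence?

Trihybrid cross: HhBbPp × HhBbPp
Each trait segregates independently with a 3:1 phenotypic ratio, so each gene contributes 3/4 (dominant) or 1/4 (recessive).
Target: solid (face color), red (coat color), horned (horn presence)
Probability = product of independent per-trait probabilities
= 1/4 × 1/4 × 1/4 = 1/64
Expected count = 1/64 × 512 = 8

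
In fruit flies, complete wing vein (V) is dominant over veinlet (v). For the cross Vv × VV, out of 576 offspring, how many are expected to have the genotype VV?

Punnett square for Vv × VV:
Offspring genotypes: 2 VV, 2 Vv
Total offspring: 4
Count with target: 2
Probability: 2/4 = 1/2
Expected count = 1/2 × 576 = 288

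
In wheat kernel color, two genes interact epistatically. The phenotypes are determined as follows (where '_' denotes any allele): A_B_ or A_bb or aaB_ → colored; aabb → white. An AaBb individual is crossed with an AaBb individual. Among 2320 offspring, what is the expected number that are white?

Cross: AaBb × AaBb — consider each gene separately:
A gene: Aa × Aa → 1 AA, 2 Aa, 1 aa → 3 A_ : 1 aa (out of 4)
B gene: Bb × Bb → 1 BB, 2 Bb, 1 bb → 3 B_ : 1 bb (out of 4)
Genotype classes (out of 4 × 4 = 16): A_B_ = 3×3 = 9; A_bb = 3×1 = 3; aaB_ = 1×3 = 3; aabb = 1×1 = 1
Apply the phenotype rules: A_B_ (9) + A_bb (3) + aaB_ (3) → colored; aabb (1) → white
Phenotype counts (out of 16): 15 colored, 1 white
white: 1 out of 16 → fraction 1/16
Expected count = 1/16 × 2320 = 145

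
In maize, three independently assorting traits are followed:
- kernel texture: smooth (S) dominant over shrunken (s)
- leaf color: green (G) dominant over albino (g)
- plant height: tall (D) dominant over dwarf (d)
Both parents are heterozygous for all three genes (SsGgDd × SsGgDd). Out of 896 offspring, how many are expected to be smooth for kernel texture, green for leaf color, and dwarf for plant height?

Trihybrid cross: SsGgDd × SsGgDd
Each trait segregates independently with a 3:1 phenotypic ratio, so each gene contributes 3/4 (dominant) or 1/4 (recessive).
Target: smooth (kernel texture), green (leaf color), dwarf (plant height)
Probability = product of independent per-trait probabilities
= 3/4 × 3/4 × 1/4 = 9/64
Expected count = 9/64 × 896 = 126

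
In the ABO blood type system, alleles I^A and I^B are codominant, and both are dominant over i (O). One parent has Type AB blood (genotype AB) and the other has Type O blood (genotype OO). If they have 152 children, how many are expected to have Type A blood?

Cross: AB × OO
Possible offspring genotypes: 2 AO, 2 BO
Blood type counts: 2 Type A, 2 Type B
Probability of Type A: 2/4 = 1/2
Expected count = 1/2 × 152 = 76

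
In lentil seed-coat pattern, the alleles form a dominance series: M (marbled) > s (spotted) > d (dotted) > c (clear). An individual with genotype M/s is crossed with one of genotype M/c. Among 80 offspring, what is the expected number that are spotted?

Cross: M/s × M/c
Allele dominance: M > s > d > c
Offspring genotypes: 1 M/M, 1 M/c, 1 M/s, 1 s/c
Phenotype counts: 3 marbled, 1 spotted
spotted: 1 out of 4 → fraction 1/4
Expected count = 1/4 × 80 = 20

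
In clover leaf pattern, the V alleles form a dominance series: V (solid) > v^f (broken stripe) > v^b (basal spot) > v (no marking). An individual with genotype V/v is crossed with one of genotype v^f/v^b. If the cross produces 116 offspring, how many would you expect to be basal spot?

Cross: V/v × v^f/v^b
Allele dominance: V > v^f > v^b > v
Offspring genotypes: 1 V/v^f, 1 V/v^b, 1 v^f/v, 1 v^b/v
Phenotype counts: 2 solid, 1 broken stripe, 1 basal spot
basal spot: 1 out of 4 → fraction 1/4
Expected count = 1/4 × 116 = 29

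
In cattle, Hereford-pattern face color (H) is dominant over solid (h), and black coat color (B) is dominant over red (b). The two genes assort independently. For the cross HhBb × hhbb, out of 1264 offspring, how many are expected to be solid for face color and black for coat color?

Dihybrid cross HhBb × hhbb — consider each gene separately:
face color: Hh × hh → 2 Hh, 2 hh → 2 H_ : 2 hh (out of 4)
coat color: Bb × bb → 2 Bb, 2 bb → 2 B_ : 2 bb (out of 4)
Looking for: solid (hh) and black (B_)
P(solid) = 2/4, P(black) = 2/4
P(both) = 2/4 × 2/4 = 4/16 = 1/4
Expected count = 1/4 × 1264 = 316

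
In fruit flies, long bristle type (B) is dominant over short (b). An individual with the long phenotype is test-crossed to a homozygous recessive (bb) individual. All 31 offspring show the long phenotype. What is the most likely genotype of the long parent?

Test cross: ? × bb
All offspring are long.
If the unknown parent were heterozygous (Bb), about half of 31 offspring would be short; none are. The unknown parent is most likely homozygous dominant (BB).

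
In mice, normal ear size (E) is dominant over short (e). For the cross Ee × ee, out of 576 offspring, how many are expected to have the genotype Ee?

Punnett square for Ee × ee:
Offspring genotypes: 2 Ee, 2 ee
Total offspring: 4
Count with target: 2
Probability: 2/4 = 1/2
Expected count = 1/2 × 576 = 288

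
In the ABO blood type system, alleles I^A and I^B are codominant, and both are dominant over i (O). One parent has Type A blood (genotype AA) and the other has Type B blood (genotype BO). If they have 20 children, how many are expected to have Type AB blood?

Cross: AA × BO
Possible offspring genotypes: 2 AB, 2 AO
Blood type counts: 2 Type AB, 2 Type A
Probability of Type AB: 2/4 = 1/2
Expected count = 1/2 × 20 = 10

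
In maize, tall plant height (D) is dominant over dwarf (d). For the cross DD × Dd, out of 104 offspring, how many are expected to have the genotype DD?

Punnett square for DD × Dd:
Offspring genotypes: 2 DD, 2 Dd
Total offspring: 4
Count with target: 2
Probability: 2/4 = 1/2
Expected count = 1/2 × 104 = 52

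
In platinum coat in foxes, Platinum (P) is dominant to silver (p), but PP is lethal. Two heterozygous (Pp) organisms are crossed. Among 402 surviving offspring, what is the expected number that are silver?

Cross: Pp × Pp
Punnett square offspring (before lethality): 1 PP, 2 Pp, 1 pp
The PP genotype is lethal (embryos die); surviving offspring: 2 Pp, 1 pp
silver: 1 out of 3 → fraction 1/3
Expected count = 1/3 × 402 = 134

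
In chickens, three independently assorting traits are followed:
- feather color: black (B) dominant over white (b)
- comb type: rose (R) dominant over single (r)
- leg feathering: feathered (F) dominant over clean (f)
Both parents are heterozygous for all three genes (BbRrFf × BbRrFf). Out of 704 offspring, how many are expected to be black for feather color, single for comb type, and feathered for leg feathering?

Trihybrid cross: BbRrFf × BbRrFf
Each trait segregates independently with a 3:1 phenotypic ratio, so each gene contributes 3/4 (dominant) or 1/4 (recessive).
Target: black (feather color), single (comb type), feathered (leg feathering)
Probability = product of independent per-trait probabilities
= 3/4 × 1/4 × 3/4 = 9/64
Expected count = 9/64 × 704 = 99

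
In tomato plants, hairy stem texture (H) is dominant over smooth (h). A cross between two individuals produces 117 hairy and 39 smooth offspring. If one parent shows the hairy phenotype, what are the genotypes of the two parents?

Observed offspring: 117 hairy, 39 smooth
The observed ratio simplifies to 3:1. Smooth (hh) offspring appear, so each parent must contribute one h allele. The parent stated to show hairy carries H, so it is Hh. The other parent is then either Hh or hh: Hh × hh would give a 1:1 split, whereas Hh × Hh gives 3:1 — matching the data. So both parents are heterozygous (Hh × Hh).
Parent genotypes: Hh × Hh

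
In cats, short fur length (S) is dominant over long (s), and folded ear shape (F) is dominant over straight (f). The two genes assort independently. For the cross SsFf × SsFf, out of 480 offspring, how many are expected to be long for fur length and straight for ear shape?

Dihybrid cross SsFf × SsFf — consider each gene separately:
fur length: Ss × Ss → 1 SS, 2 Ss, 1 ss → 3 S_ : 1 ss (out of 4)
ear shape: Ff × Ff → 1 FF, 2 Ff, 1 ff → 3 F_ : 1 ff (out of 4)
Looking for: long (ss) and straight (ff)
P(long) = 1/4, P(straight) = 1/4
P(both) = 1/4 × 1/4 = 1/16
Expected count = 1/16 × 480 = 30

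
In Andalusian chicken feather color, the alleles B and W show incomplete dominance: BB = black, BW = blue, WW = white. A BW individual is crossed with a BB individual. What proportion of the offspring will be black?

Punnett square for BW × BB:
Offspring genotypes: 2 BB, 2 BW
Phenotype counts: 2 black, 2 blue
black: 2 out of 4
Probability: 2/4 = 1/2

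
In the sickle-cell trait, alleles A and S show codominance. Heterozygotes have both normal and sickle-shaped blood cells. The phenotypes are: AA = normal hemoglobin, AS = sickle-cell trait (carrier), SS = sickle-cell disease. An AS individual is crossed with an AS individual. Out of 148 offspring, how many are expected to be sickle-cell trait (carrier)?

Punnett square for AS × AS:
Offspring genotypes: 1 AA, 2 AS, 1 SS
Phenotype counts: 1 normal hemoglobin, 2 sickle-cell trait (carrier), 1 sickle-cell disease
sickle-cell trait (carrier): 2 out of 4 → fraction 1/2
Expected count = 1/2 × 148 = 74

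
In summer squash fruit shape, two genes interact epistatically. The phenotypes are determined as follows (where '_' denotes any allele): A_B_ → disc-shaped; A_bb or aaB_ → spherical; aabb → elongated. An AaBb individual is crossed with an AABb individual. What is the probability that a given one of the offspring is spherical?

Cross: AaBb × AABb — consider each gene separately:
A gene: Aa × AA → 2 AA, 2 Aa → 4 A_ (out of 4)
B gene: Bb × Bb → 1 BB, 2 Bb, 1 bb → 3 B_ : 1 bb (out of 4)
Genotype classes (out of 4 × 4 = 16): A_B_ = 4×3 = 12; A_bb = 4×1 = 4
Apply the phenotype rules: A_B_ (12) → disc-shaped; A_bb (4) → spherical
Phenotype counts (out of 16): 12 disc-shaped, 4 spherical
spherical: 4 out of 16
Probability: 4/16 = 1/4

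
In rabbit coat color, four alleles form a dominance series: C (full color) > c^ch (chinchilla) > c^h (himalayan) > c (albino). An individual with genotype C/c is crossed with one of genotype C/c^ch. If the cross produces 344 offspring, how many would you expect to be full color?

Cross: C/c × C/c^ch
Allele dominance: C > c^ch > c^h > c
Offspring genotypes: 1 C/C, 1 C/c^ch, 1 C/c, 1 c^ch/c
Phenotype counts: 3 full color, 1 chinchilla
full color: 3 out of 4 → fraction 3/4
Expected count = 3/4 × 344 = 258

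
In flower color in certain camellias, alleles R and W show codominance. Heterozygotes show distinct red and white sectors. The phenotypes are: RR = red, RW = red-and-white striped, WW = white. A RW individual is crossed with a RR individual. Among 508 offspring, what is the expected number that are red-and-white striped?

Punnett square for RW × RR:
Offspring genotypes: 2 RR, 2 RW
Phenotype counts: 2 red, 2 red-and-white striped
red-and-white striped: 2 out of 4 → fraction 1/2
Expected count = 1/2 × 508 = 254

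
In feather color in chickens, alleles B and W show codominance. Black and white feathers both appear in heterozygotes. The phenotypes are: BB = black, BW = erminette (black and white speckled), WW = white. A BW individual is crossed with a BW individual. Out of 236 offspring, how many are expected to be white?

Punnett square for BW × BW:
Offspring genotypes: 1 BB, 2 BW, 1 WW
Phenotype counts: 1 black, 2 erminette (black and white speckled), 1 white
white: 1 out of 4 → fraction 1/4
Expected count = 1/4 × 236 = 59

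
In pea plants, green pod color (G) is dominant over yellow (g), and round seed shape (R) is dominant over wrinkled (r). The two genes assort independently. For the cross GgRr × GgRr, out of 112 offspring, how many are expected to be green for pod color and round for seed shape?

Dihybrid cross GgRr × GgRr — consider each gene separately:
pod color: Gg × Gg → 1 GG, 2 Gg, 1 gg → 3 G_ : 1 gg (out of 4)
seed shape: Rr × Rr → 1 RR, 2 Rr, 1 rr → 3 R_ : 1 rr (out of 4)
Looking for: green (G_) and round (R_)
P(green) = 3/4, P(round) = 3/4
P(both) = 3/4 × 3/4 = 9/16
Expected count = 9/16 × 112 = 63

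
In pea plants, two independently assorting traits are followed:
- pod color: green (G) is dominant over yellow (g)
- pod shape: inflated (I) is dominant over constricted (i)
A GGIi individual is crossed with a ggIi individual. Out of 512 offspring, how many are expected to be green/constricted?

Dihybrid cross GGIi × ggIi — consider each gene separately:
pod color: GG × gg → 4 Gg → 4 G_ (out of 4)
pod shape: Ii × Ii → 1 II, 2 Ii, 1 ii → 3 I_ : 1 ii (out of 4)
Combine (counts out of 4 × 4 = 16): green/inflated (G_I_) = 4×3 = 12; green/constricted (G_ii) = 4×1 = 4
Phenotype counts (out of 16): 12 green/inflated, 4 green/constricted
green/constricted: 4 out of 16 → fraction 1/4
Expected count = 1/4 × 512 = 128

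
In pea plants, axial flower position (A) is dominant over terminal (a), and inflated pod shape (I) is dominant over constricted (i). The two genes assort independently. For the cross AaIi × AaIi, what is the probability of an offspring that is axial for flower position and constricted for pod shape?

Dihybrid cross AaIi × AaIi — consider each gene separately:
flower position: Aa × Aa → 1 AA, 2 Aa, 1 aa → 3 A_ : 1 aa (out of 4)
pod shape: Ii × Ii → 1 II, 2 Ii, 1 ii → 3 I_ : 1 ii (out of 4)
Looking for: axial (A_) and constricted (ii)
P(axial) = 3/4, P(constricted) = 1/4
P(both) = 3/4 × 1/4 = 3/16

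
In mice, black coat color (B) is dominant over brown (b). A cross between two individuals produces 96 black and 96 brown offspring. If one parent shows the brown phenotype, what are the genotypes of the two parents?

Observed offspring: 96 black, 96 brown
The observed ratio simplifies to 1:1. One parent shows brown, so its genotype must be bb. A 1:1 offspring split requires the other parent to be heterozygous (Bb).
Parent genotypes: bb × Bb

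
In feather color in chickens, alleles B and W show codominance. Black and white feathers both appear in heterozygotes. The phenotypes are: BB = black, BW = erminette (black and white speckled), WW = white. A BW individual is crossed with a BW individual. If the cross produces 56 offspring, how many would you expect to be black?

Punnett square for BW × BW:
Offspring genotypes: 1 BB, 2 BW, 1 WW
Phenotype counts: 1 black, 2 erminette (black and white speckled), 1 white
black: 1 out of 4 → fraction 1/4
Expected count = 1/4 × 56 = 14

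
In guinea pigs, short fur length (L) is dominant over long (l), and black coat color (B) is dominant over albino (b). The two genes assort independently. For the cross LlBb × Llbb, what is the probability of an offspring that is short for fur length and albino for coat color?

Dihybrid cross LlBb × Llbb — consider each gene separately:
fur length: Ll × Ll → 1 LL, 2 Ll, 1 ll → 3 L_ : 1 ll (out of 4)
coat color: Bb × bb → 2 Bb, 2 bb → 2 B_ : 2 bb (out of 4)
Looking for: short (L_) and albino (bb)
P(short) = 3/4, P(albino) = 2/4
P(both) = 3/4 × 2/4 = 6/16 = 3/8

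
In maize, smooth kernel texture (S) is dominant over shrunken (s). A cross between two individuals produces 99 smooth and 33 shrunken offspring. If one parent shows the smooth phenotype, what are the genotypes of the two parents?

Observed offspring: 99 smooth, 33 shrunken
The observed ratio simplifies to 3:1. Shrunken (ss) offspring appear, so each parent must contribute one s allele. The parent stated to show smooth carries S, so it is Ss. The other parent is then either Ss or ss: Ss × ss would give a 1:1 split, whereas Ss × Ss gives 3:1 — matching the data. So both parents are heterozygous (Ss × Ss).
Parent genotypes: Ss × Ss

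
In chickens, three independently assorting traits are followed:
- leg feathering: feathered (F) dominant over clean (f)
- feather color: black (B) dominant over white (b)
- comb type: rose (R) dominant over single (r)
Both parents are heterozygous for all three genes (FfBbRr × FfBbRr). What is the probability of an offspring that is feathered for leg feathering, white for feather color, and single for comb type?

Trihybrid cross: FfBbRr × FfBbRr
Each trait segregates independently with a 3:1 phenotypic ratio, so each gene contributes 3/4 (dominant) or 1/4 (recessive).
Target: feathered (leg feathering), white (feather color), single (comb type)
Probability = product of independent per-trait probabilities
= 3/4 × 1/4 × 1/4 = 3/64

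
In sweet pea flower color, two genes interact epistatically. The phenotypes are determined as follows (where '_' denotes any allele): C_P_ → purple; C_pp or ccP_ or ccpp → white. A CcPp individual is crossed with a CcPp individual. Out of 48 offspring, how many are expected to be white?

Cross: CcPp × CcPp — consider each gene separately:
C gene: Cc × Cc → 1 CC, 2 Cc, 1 cc → 3 C_ : 1 cc (out of 4)
P gene: Pp × Pp → 1 PP, 2 Pp, 1 pp → 3 P_ : 1 pp (out of 4)
Genotype classes (out of 4 × 4 = 16): C_P_ = 3×3 = 9; C_pp = 3×1 = 3; ccP_ = 1×3 = 3; ccpp = 1×1 = 1
Apply the phenotype rules: C_P_ (9) → purple; C_pp (3) + ccP_ (3) + ccpp (1) → white
Phenotype counts (out of 16): 9 purple, 7 white
white: 7 out of 16 → fraction 7/16
Expected count = 7/16 × 48 = 21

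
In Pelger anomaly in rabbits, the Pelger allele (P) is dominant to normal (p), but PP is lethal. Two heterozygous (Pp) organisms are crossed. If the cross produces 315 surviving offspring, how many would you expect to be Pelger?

Cross: Pp × Pp
Punnett square offspring (before lethality): 1 PP, 2 Pp, 1 pp
The PP genotype is lethal (embryos die); surviving offspring: 2 Pp, 1 pp
Pelger: 2 out of 3 → fraction 2/3
Expected count = 2/3 × 315 = 210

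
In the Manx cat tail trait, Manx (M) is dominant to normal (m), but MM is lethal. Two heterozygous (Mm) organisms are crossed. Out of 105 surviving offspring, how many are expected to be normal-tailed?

Cross: Mm × Mm
Punnett square offspring (before lethality): 1 MM, 2 Mm, 1 mm
The MM genotype is lethal (embryos die); surviving offspring: 2 Mm, 1 mm
normal-tailed: 1 out of 3 → fraction 1/3
Expected count = 1/3 × 105 = 35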